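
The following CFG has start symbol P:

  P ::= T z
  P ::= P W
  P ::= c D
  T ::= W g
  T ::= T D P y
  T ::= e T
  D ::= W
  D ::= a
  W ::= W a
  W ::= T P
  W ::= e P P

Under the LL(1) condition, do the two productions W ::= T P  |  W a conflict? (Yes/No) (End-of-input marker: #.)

FIRST(T P) = { e } and FIRST(W a) = { e }.
Both contain e, so the two alternatives are not disjoint — LL(1) conflict.

Yes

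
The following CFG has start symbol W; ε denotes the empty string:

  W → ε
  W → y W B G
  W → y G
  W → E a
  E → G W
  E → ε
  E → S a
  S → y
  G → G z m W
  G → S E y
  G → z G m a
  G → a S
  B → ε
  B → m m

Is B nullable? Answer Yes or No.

B has an ε-production, so B ⇒ ε.

Yes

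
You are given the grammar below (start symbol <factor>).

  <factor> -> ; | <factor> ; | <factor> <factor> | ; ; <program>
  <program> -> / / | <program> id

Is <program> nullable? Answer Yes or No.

No nonterminal in this grammar is nullable.
No production of <program> has an RHS whose symbols are all nullable, so <program> is not nullable.

No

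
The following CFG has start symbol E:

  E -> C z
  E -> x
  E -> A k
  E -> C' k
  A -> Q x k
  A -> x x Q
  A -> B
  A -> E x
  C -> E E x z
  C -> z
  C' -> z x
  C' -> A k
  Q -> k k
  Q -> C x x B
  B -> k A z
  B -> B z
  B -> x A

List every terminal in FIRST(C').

C' -> z x contributes {z}.
From C' -> A k: add FIRST(A) = { k, x, z }.
Union: FIRST(C') = { k, x, z }.

{ k, x, z }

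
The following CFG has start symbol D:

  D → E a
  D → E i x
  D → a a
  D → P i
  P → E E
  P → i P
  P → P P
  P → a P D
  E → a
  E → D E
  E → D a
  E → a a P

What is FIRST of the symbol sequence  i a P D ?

i is a terminal; add {i} and stop.

{ i }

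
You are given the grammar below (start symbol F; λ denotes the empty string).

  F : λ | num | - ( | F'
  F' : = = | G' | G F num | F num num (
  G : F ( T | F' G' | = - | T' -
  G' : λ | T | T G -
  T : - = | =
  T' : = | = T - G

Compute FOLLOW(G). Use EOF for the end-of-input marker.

{ (, -, =, num }

In F' : G F num: add FIRST(F num) = { (, -, =, num }.
In G' : T G -: add FIRST(-) = { - }.
In T' : = T - G: G is at the end, add FOLLOW(T') = { - }.
Union: FOLLOW(G) = { (, -, =, num }.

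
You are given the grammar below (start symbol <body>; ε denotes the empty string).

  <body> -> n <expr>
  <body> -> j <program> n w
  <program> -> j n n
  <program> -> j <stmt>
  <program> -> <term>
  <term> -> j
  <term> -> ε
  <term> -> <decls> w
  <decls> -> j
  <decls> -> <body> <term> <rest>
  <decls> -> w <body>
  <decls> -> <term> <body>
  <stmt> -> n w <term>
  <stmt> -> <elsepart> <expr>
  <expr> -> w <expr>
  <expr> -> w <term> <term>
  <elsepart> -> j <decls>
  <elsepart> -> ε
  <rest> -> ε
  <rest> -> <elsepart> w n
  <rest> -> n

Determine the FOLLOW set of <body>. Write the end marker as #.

{ #, j, n, w }

<body> is the start symbol, so # ∈ FOLLOW(<body>).
In <decls> -> <body> <term> <rest>: add FIRST(<term> <rest>)\{ε} = { j, n, w }.
  Since <term> <rest> is nullable, also add FOLLOW(<decls>) = { w }.
In <decls> -> w <body>: <body> is at the end, add FOLLOW(<decls>) = { w }.
In <decls> -> <term> <body>: <body> is at the end, add FOLLOW(<decls>) = { w }.
Union: FOLLOW(<body>) = { #, j, n, w }.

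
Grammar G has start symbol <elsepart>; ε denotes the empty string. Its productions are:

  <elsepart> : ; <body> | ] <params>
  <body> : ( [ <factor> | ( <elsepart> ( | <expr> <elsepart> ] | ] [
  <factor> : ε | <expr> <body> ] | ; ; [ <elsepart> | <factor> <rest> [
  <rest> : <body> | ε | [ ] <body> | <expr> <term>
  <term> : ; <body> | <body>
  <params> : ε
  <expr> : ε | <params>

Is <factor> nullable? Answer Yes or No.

<factor> has an ε-production, so <factor> ⇒ ε.

Yes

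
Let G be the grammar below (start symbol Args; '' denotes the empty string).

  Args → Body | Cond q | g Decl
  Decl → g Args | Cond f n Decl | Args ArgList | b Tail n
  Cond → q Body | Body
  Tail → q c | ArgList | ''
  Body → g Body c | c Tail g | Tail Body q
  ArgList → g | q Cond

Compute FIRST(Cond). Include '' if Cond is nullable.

Cond → q Body contributes {q}.
From Cond → Body: add FIRST(Body) = { c, g, q }.
Union: FIRST(Cond) = { c, g, q }.

{ c, g, q }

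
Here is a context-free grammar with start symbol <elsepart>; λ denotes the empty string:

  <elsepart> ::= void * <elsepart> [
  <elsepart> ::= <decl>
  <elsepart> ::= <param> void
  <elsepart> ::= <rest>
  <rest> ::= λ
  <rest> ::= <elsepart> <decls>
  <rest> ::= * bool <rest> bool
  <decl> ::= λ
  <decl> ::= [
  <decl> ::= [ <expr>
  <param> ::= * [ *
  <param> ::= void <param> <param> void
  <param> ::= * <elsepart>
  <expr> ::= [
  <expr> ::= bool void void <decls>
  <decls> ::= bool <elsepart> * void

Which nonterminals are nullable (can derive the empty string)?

Directly nullable (have an λ-production): <rest>, <decl>.
<elsepart> ::= <decl> with every symbol nullable, so <elsepart> is nullable.
No other nonterminal has a production whose RHS symbols are all nullable.

{ <decl>, <elsepart>, <rest> }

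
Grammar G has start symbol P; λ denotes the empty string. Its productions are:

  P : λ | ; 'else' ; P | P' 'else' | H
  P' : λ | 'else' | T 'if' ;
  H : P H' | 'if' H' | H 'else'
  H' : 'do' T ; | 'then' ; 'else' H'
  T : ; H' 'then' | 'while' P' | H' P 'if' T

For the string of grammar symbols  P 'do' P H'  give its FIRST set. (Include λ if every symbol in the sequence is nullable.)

{ 'do', 'else', 'if', 'then', 'while', ; }

Add FIRST(P)\{λ} = { 'do', 'else', 'if', 'then', 'while', ; }; P is nullable, continue.
'do' is a terminal; add {'do'} and stop.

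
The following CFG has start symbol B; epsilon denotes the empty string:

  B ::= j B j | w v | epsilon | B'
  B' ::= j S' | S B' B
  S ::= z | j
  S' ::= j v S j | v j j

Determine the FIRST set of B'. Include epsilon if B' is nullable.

{ j, z }

B' ::= j S' contributes {j}.
From B' ::= S B' B: add FIRST(S) = { j, z }.
Union: FIRST(B') = { j, z }.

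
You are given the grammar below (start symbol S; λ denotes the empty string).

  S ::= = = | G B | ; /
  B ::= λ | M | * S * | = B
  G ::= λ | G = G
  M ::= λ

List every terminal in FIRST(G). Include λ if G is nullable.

G ::= λ contributes λ.
From G ::= G = G: G nullable, take FIRST(G) ∪ {=} = { = }.
Union: FIRST(G) = { =, λ }.

{ =, λ }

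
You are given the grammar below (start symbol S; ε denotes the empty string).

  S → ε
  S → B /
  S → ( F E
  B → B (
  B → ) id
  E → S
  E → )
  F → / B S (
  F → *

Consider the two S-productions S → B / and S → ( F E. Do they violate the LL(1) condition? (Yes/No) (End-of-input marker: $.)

No

FIRST(B /) = { ) } and FIRST(( F E) = { ( }.
The FIRST sets are disjoint and neither alternative is nullable — no conflict.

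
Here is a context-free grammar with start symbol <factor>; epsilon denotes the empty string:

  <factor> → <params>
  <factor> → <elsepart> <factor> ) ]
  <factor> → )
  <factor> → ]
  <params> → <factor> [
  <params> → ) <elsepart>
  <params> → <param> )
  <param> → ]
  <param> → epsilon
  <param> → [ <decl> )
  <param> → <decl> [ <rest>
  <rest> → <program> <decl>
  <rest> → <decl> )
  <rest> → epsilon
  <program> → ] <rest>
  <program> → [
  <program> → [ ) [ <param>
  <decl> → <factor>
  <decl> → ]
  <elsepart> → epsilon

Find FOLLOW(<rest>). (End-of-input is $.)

In <param> → <decl> [ <rest>: <rest> is at the end, add FOLLOW(<param>) = { ), [, ] }.
In <program> → ] <rest>: <rest> is at the end, add FOLLOW(<program>) = { ), [, ] }.
Union: FOLLOW(<rest>) = { ), [, ] }.

{ ), [, ] }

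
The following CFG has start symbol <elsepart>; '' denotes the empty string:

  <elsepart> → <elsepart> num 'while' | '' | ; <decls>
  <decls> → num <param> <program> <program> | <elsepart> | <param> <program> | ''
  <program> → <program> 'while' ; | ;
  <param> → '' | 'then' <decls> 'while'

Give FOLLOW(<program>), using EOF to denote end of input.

{ EOF, 'while', ;, num }

In <decls> → num <param> <program> <program>: add FIRST(<program>) = { ; }.
In <decls> → num <param> <program> <program>: <program> is at the end, add FOLLOW(<decls>) = { EOF, 'while', num }.
In <decls> → <param> <program>: <program> is at the end, add FOLLOW(<decls>) = { EOF, 'while', num }.
In <program> → <program> 'while' ;: add FIRST('while' ;) = { 'while' }.
Union: FOLLOW(<program>) = { EOF, 'while', ;, num }.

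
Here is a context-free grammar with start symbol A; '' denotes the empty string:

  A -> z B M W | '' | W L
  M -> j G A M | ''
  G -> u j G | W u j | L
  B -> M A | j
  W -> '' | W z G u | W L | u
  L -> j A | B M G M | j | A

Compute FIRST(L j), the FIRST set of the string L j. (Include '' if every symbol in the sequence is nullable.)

{ j, u, z }

Add FIRST(L)\{''} = { j, u, z }; L is nullable, continue.
j is a terminal; add {j} and stop.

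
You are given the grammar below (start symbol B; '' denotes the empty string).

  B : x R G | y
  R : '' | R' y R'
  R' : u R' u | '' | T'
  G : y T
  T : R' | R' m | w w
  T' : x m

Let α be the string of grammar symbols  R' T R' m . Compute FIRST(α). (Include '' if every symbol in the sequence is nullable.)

{ m, u, w, x }

Add FIRST(R')\{''} = { u, x }; R' is nullable, continue.
Add FIRST(T)\{''} = { m, u, w, x }; T is nullable, continue.
Add FIRST(R')\{''} = { u, x }; R' is nullable, continue.
m is a terminal; add {m} and stop.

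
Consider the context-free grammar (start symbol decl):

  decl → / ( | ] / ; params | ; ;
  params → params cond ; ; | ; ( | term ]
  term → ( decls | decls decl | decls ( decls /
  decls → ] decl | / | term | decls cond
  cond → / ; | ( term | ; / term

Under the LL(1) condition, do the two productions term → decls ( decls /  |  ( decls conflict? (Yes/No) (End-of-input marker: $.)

Yes

FIRST(decls ( decls /) = { (, /, ] } and FIRST(( decls) = { ( }.
Both contain (, so the two alternatives are not disjoint — LL(1) conflict.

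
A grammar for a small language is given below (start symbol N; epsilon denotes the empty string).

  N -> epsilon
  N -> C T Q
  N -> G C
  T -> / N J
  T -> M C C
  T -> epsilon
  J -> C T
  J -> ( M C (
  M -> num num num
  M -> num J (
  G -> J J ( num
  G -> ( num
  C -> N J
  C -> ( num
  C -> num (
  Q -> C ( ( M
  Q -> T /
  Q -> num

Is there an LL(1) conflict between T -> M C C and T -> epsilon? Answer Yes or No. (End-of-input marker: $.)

FIRST(M C C) = { num } and FIRST(epsilon) = { epsilon }.
The second alternative is nullable and FOLLOW(T) = { $, (, /, num } shares num with FIRST of the first — conflict.

Yes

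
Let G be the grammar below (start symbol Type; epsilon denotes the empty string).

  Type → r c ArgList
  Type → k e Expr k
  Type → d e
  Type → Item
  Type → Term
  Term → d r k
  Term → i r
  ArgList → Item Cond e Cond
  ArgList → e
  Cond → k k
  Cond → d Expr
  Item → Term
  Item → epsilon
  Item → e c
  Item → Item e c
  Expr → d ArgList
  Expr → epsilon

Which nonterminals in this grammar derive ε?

Directly nullable (have an epsilon-production): Item, Expr.
Type → Item with every symbol nullable, so Type is nullable.
No other nonterminal has a production whose RHS symbols are all nullable.

{ Expr, Item, Type }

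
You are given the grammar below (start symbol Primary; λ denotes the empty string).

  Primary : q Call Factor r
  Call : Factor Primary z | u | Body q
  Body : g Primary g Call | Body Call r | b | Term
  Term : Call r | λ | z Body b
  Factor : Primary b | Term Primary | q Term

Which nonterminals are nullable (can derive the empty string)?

Directly nullable (have an λ-production): Term.
Body : Term with every symbol nullable, so Body is nullable.
No other nonterminal has a production whose RHS symbols are all nullable.

{ Body, Term }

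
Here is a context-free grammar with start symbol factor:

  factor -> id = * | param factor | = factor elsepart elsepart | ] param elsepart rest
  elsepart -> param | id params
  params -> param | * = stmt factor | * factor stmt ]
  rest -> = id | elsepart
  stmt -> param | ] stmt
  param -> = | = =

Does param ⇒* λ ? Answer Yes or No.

No

No nonterminal in this grammar is nullable.
No production of param has an RHS whose symbols are all nullable, so param is not nullable.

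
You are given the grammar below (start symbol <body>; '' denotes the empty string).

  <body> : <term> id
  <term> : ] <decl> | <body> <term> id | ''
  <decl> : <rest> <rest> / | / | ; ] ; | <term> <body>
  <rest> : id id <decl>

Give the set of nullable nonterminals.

{ <term> }

Directly nullable (have an ''-production): <term>.
No other nonterminal has a production whose RHS symbols are all nullable.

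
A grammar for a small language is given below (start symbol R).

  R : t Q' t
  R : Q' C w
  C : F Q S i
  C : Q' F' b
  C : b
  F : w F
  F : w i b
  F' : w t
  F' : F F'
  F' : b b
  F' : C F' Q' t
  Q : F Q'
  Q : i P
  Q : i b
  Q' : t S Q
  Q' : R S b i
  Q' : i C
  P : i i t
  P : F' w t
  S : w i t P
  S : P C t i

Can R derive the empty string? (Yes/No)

No nonterminal in this grammar is nullable.
No production of R has an RHS whose symbols are all nullable, so R is not nullable.

No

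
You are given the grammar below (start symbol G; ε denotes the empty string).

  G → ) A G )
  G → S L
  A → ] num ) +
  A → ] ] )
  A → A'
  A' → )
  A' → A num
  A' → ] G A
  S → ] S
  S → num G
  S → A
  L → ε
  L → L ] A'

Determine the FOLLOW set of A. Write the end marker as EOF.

{ EOF, ), ], num }

In G → ) A G ): add FIRST(G )) = { ), ], num }.
In A' → A num: add FIRST(num) = { num }.
In A' → ] G A: A is at the end, add FOLLOW(A') = { EOF, ), ], num }.
In S → A: A is at the end, add FOLLOW(S) = { EOF, ), ] }.
Union: FOLLOW(A) = { EOF, ), ], num }.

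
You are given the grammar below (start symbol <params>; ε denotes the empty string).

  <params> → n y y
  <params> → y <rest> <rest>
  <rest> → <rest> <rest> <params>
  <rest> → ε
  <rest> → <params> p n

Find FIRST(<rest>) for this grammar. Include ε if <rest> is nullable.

{ n, y, ε }

From <rest> → <rest> <rest> <params>: <rest>, <rest> nullable, take FIRST(<rest>) ∪ FIRST(<rest>) ∪ FIRST(<params>) = { n, y }.
<rest> → ε contributes ε.
From <rest> → <params> p n: add FIRST(<params>) = { n, y }.
Union: FIRST(<rest>) = { n, y, ε }.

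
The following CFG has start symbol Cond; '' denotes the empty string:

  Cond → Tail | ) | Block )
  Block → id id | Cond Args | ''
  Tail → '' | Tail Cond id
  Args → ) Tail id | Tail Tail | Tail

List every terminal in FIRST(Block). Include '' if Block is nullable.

Block → id id contributes {id}.
From Block → Cond Args: Cond, Args nullable, take FIRST(Cond) ∪ FIRST(Args) = { ), id }; also '' since the whole RHS is nullable.
Block → '' contributes ''.
Union: FIRST(Block) = { ), id, '' }.

{ ), id, '' }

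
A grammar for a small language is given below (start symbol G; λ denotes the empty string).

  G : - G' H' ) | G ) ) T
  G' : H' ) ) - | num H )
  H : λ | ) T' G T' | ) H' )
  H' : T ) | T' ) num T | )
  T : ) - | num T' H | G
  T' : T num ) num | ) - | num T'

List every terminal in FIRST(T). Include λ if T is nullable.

{ ), -, num }

T : ) - contributes {)}.
T : num T' H contributes {num}.
From T : G: add FIRST(G) = { - }.
Union: FIRST(T) = { ), -, num }.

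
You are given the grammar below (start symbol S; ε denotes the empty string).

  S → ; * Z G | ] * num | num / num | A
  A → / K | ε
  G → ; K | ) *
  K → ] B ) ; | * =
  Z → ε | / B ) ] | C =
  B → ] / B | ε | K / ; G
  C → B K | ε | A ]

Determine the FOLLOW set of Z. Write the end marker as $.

In S → ; * Z G: add FIRST(G) = { ), ; }.
Union: FOLLOW(Z) = { ), ; }.

{ ), ; }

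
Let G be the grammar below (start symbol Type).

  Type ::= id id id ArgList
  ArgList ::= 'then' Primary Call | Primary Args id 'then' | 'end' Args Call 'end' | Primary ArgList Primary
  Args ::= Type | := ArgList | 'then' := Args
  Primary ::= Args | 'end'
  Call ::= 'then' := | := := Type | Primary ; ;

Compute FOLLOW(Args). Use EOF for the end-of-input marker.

{ EOF, 'end', 'then', :=, ;, id }

In ArgList ::= Primary Args id 'then': add FIRST(id 'then') = { id }.
In ArgList ::= 'end' Args Call 'end': add FIRST(Call 'end') = { 'end', 'then', :=, id }.
In Args ::= 'then' := Args: Args is at the end, add FOLLOW(Args) = { EOF, 'end', 'then', :=, ;, id }.
In Primary ::= Args: Args is at the end, add FOLLOW(Primary) = { EOF, 'end', 'then', :=, ;, id }.
Union: FOLLOW(Args) = { EOF, 'end', 'then', :=, ;, id }.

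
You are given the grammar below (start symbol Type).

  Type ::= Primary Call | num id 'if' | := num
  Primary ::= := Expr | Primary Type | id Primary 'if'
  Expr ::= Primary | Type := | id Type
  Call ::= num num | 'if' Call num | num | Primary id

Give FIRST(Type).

From Type ::= Primary Call: add FIRST(Primary) = { :=, id }.
Type ::= num id 'if' contributes {num}.
Type ::= := num contributes {:=}.
Union: FIRST(Type) = { :=, id, num }.

{ :=, id, num }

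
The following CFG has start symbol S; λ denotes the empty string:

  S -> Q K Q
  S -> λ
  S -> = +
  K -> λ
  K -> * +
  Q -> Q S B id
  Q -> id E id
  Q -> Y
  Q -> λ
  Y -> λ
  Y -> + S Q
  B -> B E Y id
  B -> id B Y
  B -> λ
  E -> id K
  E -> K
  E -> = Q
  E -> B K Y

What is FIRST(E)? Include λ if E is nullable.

E -> id K contributes {id}.
From E -> K: add FIRST(K) = { *, λ } (including λ since K is nullable).
E -> = Q contributes {=}.
From E -> B K Y: B, K, Y nullable, take FIRST(B) ∪ FIRST(K) ∪ FIRST(Y) = { *, +, =, id }; also λ since the whole RHS is nullable.
Union: FIRST(E) = { *, +, =, id, λ }.

{ *, +, =, id, λ }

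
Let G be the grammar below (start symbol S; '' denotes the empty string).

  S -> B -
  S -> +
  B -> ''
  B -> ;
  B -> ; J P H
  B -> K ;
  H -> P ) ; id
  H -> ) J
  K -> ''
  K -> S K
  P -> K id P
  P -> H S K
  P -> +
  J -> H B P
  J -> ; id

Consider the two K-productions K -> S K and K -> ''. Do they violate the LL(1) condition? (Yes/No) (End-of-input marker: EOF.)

FIRST(S K) = { +, -, ; } and FIRST('') = { '' }.
The second alternative is nullable and FOLLOW(K) = { ), +, -, ;, id } shares + with FIRST of the first — conflict.

Yes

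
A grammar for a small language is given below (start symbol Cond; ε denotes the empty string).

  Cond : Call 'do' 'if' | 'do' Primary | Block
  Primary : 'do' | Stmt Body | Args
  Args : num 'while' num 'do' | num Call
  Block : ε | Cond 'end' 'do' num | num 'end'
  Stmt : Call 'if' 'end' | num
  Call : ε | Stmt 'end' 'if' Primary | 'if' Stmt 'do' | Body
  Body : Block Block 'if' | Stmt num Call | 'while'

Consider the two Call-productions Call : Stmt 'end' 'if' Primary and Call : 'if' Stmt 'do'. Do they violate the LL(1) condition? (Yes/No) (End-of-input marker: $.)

FIRST(Stmt 'end' 'if' Primary) = { 'do', 'end', 'if', 'while', num } and FIRST('if' Stmt 'do') = { 'if' }.
Both contain 'if', so the two alternatives are not disjoint — LL(1) conflict.

Yes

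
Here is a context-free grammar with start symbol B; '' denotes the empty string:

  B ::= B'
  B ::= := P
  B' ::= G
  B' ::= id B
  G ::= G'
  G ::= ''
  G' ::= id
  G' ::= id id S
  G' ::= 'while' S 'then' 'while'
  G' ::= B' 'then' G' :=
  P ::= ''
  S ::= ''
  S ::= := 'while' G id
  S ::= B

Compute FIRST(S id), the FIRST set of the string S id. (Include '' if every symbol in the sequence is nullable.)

{ 'then', 'while', :=, id }

Add FIRST(S)\{''} = { 'then', 'while', :=, id }; S is nullable, continue.
id is a terminal; add {id} and stop.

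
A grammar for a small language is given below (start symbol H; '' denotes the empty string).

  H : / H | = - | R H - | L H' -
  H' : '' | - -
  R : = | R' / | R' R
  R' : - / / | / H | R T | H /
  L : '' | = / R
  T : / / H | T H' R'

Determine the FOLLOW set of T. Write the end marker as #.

{ -, /, = }

In R' : R T: T is at the end, add FOLLOW(R') = { -, /, = }.
In T : T H' R': add FIRST(H' R') = { -, /, = }.
Union: FOLLOW(T) = { -, /, = }.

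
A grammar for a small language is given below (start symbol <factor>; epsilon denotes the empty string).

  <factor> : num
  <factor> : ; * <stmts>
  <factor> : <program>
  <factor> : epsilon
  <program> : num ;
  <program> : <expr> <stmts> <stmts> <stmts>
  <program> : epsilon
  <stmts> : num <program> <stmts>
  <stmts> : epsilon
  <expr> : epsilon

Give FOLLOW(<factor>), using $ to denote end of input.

{ $ }

<factor> is the start symbol, so $ ∈ FOLLOW(<factor>).
Union: FOLLOW(<factor>) = { $ }.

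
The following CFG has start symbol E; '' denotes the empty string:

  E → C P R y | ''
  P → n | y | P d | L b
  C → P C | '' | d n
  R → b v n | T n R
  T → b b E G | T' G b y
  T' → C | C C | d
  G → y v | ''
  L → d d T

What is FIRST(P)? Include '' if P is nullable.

{ d, n, y }

P → n contributes {n}.
P → y contributes {y}.
From P → P d: add FIRST(P) = { d, n, y }.
From P → L b: add FIRST(L) = { d }.
Union: FIRST(P) = { d, n, y }.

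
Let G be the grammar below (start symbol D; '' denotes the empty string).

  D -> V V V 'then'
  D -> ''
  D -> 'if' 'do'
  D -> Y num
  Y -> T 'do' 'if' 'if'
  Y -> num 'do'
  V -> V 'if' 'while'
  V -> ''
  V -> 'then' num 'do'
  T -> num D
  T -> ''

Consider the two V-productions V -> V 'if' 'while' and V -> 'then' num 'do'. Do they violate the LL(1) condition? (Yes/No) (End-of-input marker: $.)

Yes

FIRST(V 'if' 'while') = { 'if', 'then' } and FIRST('then' num 'do') = { 'then' }.
Both contain 'then', so the two alternatives are not disjoint — LL(1) conflict.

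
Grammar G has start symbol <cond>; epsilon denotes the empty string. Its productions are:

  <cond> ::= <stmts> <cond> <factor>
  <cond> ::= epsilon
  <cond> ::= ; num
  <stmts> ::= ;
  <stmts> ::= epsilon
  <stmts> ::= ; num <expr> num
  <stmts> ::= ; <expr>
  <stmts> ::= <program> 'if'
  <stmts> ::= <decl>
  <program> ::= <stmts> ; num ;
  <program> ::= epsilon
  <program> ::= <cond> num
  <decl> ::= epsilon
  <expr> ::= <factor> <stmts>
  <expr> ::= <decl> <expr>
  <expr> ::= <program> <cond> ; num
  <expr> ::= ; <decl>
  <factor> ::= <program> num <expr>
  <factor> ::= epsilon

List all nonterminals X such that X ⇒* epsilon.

{ <cond>, <decl>, <expr>, <factor>, <program>, <stmts> }

Directly nullable (have an epsilon-production): <cond>, <stmts>, <program>, <decl>, <factor>.
<expr> ::= <factor> <stmts> with every symbol nullable, so <expr> is nullable.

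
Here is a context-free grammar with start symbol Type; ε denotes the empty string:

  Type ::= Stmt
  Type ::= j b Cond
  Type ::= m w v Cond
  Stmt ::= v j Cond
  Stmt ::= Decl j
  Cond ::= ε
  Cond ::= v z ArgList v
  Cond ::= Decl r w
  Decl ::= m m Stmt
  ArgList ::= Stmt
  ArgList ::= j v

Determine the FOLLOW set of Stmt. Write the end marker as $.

In Type ::= Stmt: Stmt is at the end, add FOLLOW(Type) = { $ }.
In Decl ::= m m Stmt: Stmt is at the end, add FOLLOW(Decl) = { j, r }.
In ArgList ::= Stmt: Stmt is at the end, add FOLLOW(ArgList) = { v }.
Union: FOLLOW(Stmt) = { $, j, r, v }.

{ $, j, r, v }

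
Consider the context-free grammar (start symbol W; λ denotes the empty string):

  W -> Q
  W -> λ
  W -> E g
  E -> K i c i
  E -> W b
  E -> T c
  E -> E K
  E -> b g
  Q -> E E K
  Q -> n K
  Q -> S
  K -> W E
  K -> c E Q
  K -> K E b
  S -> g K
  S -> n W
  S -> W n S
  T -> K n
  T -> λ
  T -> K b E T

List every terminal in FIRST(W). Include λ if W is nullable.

From W -> Q: add FIRST(Q) = { b, c, g, n }.
W -> λ contributes λ.
From W -> E g: add FIRST(E) = { b, c, g, n }.
Union: FIRST(W) = { b, c, g, n, λ }.

{ b, c, g, n, λ }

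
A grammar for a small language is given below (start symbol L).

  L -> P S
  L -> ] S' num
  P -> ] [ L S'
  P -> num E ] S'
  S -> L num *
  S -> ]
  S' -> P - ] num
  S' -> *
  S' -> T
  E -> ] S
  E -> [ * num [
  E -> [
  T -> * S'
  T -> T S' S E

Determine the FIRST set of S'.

{ *, ], num }

From S' -> P - ] num: add FIRST(P) = { ], num }.
S' -> * contributes {*}.
From S' -> T: add FIRST(T) = { * }.
Union: FIRST(S') = { *, ], num }.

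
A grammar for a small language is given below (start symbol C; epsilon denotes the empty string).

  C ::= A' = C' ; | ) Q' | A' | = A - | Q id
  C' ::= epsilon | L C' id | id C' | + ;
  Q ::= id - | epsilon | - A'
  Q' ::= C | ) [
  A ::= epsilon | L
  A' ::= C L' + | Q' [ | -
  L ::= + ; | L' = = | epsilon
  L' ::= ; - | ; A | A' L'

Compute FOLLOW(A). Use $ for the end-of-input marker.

{ +, -, = }

In C ::= = A -: add FIRST(-) = { - }.
In L' ::= ; A: A is at the end, add FOLLOW(L') = { +, = }.
Union: FOLLOW(A) = { +, -, = }.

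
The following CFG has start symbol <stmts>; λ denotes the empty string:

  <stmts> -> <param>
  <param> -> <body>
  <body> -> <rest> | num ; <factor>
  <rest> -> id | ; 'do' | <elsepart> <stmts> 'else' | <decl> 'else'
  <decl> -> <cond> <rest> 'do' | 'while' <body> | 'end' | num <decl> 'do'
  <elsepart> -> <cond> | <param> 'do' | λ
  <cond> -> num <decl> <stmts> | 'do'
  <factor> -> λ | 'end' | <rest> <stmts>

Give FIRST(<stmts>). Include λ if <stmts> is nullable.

{ 'do', 'end', 'while', ;, id, num }

From <stmts> -> <param>: add FIRST(<param>) = { 'do', 'end', 'while', ;, id, num }.
Union: FIRST(<stmts>) = { 'do', 'end', 'while', ;, id, num }.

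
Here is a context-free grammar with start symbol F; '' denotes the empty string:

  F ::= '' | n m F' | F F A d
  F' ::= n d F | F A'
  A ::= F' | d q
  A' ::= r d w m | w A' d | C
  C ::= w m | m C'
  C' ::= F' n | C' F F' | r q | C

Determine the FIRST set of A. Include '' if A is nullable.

From A ::= F': add FIRST(F') = { d, m, n, r, w }.
A ::= d q contributes {d}.
Union: FIRST(A) = { d, m, n, r, w }.

{ d, m, n, r, w }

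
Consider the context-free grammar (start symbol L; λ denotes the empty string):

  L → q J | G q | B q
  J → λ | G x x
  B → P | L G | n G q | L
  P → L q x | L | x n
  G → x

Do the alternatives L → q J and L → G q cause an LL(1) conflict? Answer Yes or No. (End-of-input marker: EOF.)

No

FIRST(q J) = { q } and FIRST(G q) = { x }.
The FIRST sets are disjoint and neither alternative is nullable — no conflict.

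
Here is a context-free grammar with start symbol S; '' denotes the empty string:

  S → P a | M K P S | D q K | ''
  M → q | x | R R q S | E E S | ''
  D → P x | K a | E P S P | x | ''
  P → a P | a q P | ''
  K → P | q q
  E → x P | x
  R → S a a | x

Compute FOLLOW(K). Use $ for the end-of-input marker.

{ $, a, q, x }

In S → M K P S: add FIRST(P S)\{''} = { a, q, x }.
  Since P S is nullable, also add FOLLOW(S) = { $, a, q, x }.
In S → D q K: K is at the end, add FOLLOW(S) = { $, a, q, x }.
In D → K a: add FIRST(a) = { a }.
Union: FOLLOW(K) = { $, a, q, x }.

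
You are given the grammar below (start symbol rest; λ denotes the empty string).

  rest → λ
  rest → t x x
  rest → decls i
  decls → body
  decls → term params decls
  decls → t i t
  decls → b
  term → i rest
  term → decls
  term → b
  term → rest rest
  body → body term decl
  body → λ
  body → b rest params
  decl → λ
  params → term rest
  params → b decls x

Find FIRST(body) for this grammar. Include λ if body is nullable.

From body → body term decl: body, term, decl nullable, take FIRST(body) ∪ FIRST(term) ∪ FIRST(decl) = { b, i, t }; also λ since the whole RHS is nullable.
body → λ contributes λ.
body → b rest params contributes {b}.
Union: FIRST(body) = { b, i, t, λ }.

{ b, i, t, λ }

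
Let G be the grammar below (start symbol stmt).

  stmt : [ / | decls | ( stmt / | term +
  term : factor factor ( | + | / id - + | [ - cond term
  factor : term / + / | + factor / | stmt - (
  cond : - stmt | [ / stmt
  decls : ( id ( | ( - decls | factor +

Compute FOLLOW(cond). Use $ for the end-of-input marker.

{ (, +, /, [ }

In term : [ - cond term: add FIRST(term) = { (, +, /, [ }.
Union: FOLLOW(cond) = { (, +, /, [ }.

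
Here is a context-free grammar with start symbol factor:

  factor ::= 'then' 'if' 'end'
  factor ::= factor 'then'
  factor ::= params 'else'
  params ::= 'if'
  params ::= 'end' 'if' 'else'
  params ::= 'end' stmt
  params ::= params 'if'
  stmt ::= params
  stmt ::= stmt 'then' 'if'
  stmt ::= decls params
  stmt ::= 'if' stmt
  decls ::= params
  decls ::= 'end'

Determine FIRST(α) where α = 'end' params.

{ 'end' }

'end' is a terminal; add {'end'} and stop.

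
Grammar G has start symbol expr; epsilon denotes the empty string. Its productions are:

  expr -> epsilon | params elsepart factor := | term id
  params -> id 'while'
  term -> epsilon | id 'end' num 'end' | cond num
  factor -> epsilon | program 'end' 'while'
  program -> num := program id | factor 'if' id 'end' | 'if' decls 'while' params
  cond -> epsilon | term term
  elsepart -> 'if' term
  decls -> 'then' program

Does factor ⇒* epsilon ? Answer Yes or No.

factor has an epsilon-production, so factor ⇒ epsilon.

Yes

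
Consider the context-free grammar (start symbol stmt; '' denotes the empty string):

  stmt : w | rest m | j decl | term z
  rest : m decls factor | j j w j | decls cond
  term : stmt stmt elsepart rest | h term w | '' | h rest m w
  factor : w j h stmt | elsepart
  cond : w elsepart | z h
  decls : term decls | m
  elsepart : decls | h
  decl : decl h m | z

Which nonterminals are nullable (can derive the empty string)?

{ term }

Directly nullable (have an ''-production): term.
No other nonterminal has a production whose RHS symbols are all nullable.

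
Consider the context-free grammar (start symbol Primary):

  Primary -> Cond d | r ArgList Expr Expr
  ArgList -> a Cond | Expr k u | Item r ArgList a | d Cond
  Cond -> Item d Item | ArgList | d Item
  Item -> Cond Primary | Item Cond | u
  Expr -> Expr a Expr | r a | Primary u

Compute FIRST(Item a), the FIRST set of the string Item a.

Add FIRST(Item) = { a, d, r, u }; Item is not nullable, stop.

{ a, d, r, u }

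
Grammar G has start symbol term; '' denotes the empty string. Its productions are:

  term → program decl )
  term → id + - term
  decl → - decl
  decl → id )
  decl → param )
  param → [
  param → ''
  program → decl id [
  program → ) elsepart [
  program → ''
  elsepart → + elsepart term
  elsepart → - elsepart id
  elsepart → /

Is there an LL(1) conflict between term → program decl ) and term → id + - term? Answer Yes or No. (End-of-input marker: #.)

Yes

FIRST(program decl )) = { ), -, [, id } and FIRST(id + - term) = { id }.
Both contain id, so the two alternatives are not disjoint — LL(1) conflict.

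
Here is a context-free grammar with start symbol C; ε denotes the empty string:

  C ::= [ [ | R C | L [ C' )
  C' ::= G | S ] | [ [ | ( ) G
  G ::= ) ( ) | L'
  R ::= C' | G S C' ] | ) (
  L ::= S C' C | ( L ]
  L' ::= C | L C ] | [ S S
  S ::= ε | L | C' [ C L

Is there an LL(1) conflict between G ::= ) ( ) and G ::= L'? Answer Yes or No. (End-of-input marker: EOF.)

Yes

FIRST() ( )) = { ) } and FIRST(L') = { (, ), [, ] }.
Both contain ), so the two alternatives are not disjoint — LL(1) conflict.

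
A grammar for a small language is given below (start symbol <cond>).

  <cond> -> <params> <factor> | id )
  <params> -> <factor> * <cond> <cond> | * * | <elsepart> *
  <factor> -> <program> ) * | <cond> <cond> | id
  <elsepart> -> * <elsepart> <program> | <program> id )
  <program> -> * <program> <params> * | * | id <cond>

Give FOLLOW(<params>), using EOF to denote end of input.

{ *, id }

In <cond> -> <params> <factor>: add FIRST(<factor>) = { *, id }.
In <program> -> * <program> <params> *: add FIRST(*) = { * }.
Union: FOLLOW(<params>) = { *, id }.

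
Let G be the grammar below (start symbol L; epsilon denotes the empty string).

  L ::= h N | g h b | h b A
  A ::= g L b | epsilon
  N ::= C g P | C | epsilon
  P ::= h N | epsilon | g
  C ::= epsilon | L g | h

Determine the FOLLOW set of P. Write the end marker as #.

In N ::= C g P: P is at the end, add FOLLOW(N) = { #, b, g }.
Union: FOLLOW(P) = { #, b, g }.

{ #, b, g }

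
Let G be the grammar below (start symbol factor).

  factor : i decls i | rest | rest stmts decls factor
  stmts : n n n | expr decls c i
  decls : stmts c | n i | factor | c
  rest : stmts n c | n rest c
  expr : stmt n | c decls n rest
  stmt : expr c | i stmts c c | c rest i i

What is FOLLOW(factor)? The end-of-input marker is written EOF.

factor is the start symbol, so EOF ∈ FOLLOW(factor).
In factor : rest stmts decls factor: factor is at the end, add FOLLOW(factor) = { EOF, c, i, n }.
In decls : factor: factor is at the end, add FOLLOW(decls) = { c, i, n }.
Union: FOLLOW(factor) = { EOF, c, i, n }.

{ EOF, c, i, n }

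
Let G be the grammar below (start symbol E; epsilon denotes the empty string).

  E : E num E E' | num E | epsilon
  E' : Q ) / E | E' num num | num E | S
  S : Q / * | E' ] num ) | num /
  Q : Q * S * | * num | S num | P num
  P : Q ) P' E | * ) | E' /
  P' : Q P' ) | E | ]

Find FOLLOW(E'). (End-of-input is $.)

{ $, ), *, /, ], num }

In E : E num E E': E' is at the end, add FOLLOW(E) = { $, ), *, /, ], num }.
In E' : E' num num: add FIRST(num num) = { num }.
In S : E' ] num ): add FIRST(] num )) = { ] }.
In P : E' /: add FIRST(/) = { / }.
Union: FOLLOW(E') = { $, ), *, /, ], num }.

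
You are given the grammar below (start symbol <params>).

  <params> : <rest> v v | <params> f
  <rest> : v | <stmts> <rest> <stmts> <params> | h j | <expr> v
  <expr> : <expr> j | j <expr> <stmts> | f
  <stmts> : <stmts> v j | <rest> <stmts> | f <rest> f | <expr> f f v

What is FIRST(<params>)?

From <params> : <rest> v v: add FIRST(<rest>) = { f, h, j, v }.
From <params> : <params> f: add FIRST(<params>) = { f, h, j, v }.
Union: FIRST(<params>) = { f, h, j, v }.

{ f, h, j, v }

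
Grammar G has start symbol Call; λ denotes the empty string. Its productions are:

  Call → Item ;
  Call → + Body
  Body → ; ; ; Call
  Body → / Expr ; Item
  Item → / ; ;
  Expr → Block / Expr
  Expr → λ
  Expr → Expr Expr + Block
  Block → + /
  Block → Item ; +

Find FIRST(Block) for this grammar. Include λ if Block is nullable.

{ +, / }

Block → + / contributes {+}.
From Block → Item ; +: add FIRST(Item) = { / }.
Union: FIRST(Block) = { +, / }.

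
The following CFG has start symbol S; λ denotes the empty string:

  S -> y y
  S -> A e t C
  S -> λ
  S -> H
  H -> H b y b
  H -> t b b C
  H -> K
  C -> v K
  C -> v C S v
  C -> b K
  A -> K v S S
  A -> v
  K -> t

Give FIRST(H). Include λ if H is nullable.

{ t }

From H -> H b y b: add FIRST(H) = { t }.
H -> t b b C contributes {t}.
From H -> K: add FIRST(K) = { t }.
Union: FIRST(H) = { t }.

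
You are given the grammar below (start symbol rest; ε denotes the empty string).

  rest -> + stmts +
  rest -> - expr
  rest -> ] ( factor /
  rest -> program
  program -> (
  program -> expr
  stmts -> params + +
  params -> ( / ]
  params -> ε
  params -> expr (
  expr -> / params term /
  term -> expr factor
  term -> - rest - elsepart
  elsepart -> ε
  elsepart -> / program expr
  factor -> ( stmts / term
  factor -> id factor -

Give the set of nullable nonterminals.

Directly nullable (have an ε-production): params, elsepart.
No other nonterminal has a production whose RHS symbols are all nullable.

{ elsepart, params }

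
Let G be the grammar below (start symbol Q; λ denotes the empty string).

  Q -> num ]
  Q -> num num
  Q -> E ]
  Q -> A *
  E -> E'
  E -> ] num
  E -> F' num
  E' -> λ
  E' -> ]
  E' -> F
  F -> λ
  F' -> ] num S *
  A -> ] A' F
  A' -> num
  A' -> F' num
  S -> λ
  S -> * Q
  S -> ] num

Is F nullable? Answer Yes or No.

F has an λ-production, so F ⇒ λ.

Yes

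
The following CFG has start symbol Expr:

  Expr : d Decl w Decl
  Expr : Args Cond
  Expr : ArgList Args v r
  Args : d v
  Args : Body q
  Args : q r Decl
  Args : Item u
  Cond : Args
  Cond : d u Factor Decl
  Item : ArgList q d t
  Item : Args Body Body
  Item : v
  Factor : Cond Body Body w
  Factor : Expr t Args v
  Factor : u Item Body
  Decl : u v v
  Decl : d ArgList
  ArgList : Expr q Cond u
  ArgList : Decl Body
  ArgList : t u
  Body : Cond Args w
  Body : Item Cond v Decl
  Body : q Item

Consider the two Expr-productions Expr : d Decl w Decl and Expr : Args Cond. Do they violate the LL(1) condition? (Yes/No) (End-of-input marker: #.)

FIRST(d Decl w Decl) = { d } and FIRST(Args Cond) = { d, q, t, u, v }.
Both contain d, so the two alternatives are not disjoint — LL(1) conflict.

Yes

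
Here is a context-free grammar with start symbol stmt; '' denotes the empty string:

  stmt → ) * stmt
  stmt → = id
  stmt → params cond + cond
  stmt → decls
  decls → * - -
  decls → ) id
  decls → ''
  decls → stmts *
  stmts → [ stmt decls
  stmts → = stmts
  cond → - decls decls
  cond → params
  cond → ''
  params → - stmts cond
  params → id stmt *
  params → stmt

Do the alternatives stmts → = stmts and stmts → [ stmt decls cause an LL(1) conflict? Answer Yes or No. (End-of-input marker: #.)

FIRST(= stmts) = { = } and FIRST([ stmt decls) = { [ }.
The FIRST sets are disjoint and neither alternative is nullable — no conflict.

No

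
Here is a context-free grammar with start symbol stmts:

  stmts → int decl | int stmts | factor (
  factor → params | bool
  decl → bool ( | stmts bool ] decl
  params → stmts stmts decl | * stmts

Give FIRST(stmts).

{ *, bool, int }

stmts → int decl contributes {int}.
stmts → int stmts contributes {int}.
From stmts → factor (: add FIRST(factor) = { *, bool, int }.
Union: FIRST(stmts) = { *, bool, int }.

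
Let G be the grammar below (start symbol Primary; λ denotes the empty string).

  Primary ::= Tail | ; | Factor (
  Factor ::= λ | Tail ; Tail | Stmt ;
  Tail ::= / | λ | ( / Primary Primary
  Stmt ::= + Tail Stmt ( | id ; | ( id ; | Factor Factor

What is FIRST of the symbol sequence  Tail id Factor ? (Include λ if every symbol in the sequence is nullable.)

Add FIRST(Tail)\{λ} = { (, / }; Tail is nullable, continue.
id is a terminal; add {id} and stop.

{ (, /, id }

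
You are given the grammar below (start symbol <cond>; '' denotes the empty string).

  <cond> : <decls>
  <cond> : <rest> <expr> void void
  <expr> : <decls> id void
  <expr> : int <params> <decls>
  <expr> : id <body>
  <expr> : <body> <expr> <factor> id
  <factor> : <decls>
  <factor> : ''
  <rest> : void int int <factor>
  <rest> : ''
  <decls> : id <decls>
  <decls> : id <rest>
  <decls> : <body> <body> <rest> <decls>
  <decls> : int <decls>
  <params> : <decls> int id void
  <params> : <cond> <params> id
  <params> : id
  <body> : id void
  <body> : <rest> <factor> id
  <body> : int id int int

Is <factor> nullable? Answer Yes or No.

Yes

<factor> has an ''-production, so <factor> ⇒ ''.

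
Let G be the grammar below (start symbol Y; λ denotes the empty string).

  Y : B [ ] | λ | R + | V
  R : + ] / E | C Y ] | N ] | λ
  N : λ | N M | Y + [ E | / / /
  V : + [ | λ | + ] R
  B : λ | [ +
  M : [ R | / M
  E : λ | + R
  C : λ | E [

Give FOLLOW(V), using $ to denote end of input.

{ $, +, ] }

In Y : V: V is at the end, add FOLLOW(Y) = { $, +, ] }.
Union: FOLLOW(V) = { $, +, ] }.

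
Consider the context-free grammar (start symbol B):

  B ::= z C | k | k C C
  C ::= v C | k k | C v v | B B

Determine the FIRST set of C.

C ::= v C contributes {v}.
C ::= k k contributes {k}.
From C ::= C v v: add FIRST(C) = { k, v, z }.
From C ::= B B: add FIRST(B) = { k, z }.
Union: FIRST(C) = { k, v, z }.

{ k, v, z }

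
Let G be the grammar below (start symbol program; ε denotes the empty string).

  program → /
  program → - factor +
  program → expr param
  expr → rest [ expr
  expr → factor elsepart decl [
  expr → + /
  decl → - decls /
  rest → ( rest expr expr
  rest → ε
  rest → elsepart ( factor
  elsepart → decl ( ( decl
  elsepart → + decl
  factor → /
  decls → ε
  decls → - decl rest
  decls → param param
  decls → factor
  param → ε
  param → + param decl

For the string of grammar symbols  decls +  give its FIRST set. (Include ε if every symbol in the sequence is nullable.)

{ +, -, / }

Add FIRST(decls)\{ε} = { +, -, / }; decls is nullable, continue.
+ is a terminal; add {+} and stop.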